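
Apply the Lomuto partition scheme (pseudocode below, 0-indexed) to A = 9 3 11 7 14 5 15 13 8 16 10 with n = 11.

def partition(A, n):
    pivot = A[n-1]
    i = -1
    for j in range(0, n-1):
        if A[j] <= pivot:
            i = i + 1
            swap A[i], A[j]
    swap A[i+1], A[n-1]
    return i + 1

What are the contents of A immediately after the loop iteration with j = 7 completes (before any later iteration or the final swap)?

9 3 7 5 14 11 15 13 8 16 10

pivot=10, i=-1
j=0: 9≤10, i=0, swap(0,0) ⇒ 9 3 11 7 14 5 15 13 8 16 10
j=1: 3≤10, i=1, swap(1,1) ⇒ 9 3 11 7 14 5 15 13 8 16 10
j=2: 11>10, skip
j=3: 7≤10, i=2, swap(2,3) ⇒ 9 3 7 11 14 5 15 13 8 16 10
j=4: 14>10, skip
j=5: 5≤10, i=3, swap(3,5) ⇒ 9 3 7 5 14 11 15 13 8 16 10
j=6: 15>10, skip
j=7: 13>10, skip
(after j=7) A = 9 3 7 5 14 11 15 13 8 16 10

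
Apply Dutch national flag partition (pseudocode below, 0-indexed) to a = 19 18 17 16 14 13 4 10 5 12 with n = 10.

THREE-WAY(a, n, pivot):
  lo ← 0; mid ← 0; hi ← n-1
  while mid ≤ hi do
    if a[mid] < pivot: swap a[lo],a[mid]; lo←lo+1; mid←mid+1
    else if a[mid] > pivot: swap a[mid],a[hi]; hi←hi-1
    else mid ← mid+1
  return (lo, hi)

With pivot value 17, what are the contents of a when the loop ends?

12 5 16 14 13 4 10 17 18 19

lo=0 mid=0 hi=9
19>17: swap(0,9), hi=8 ⇒ 12 18 17 16 14 13 4 10 5 19
12<17: swap(0,0), lo=1 mid=1 ⇒ 12 18 17 16 14 13 4 10 5 19
18>17: swap(1,8), hi=7 ⇒ 12 5 17 16 14 13 4 10 18 19
5<17: swap(1,1), lo=2 mid=2 ⇒ 12 5 17 16 14 13 4 10 18 19
17=17: mid=3
16<17: swap(2,3), lo=3 mid=4 ⇒ 12 5 16 17 14 13 4 10 18 19
14<17: swap(3,4), lo=4 mid=5 ⇒ 12 5 16 14 17 13 4 10 18 19
13<17: swap(4,5), lo=5 mid=6 ⇒ 12 5 16 14 13 17 4 10 18 19
4<17: swap(5,6), lo=6 mid=7 ⇒ 12 5 16 14 13 4 17 10 18 19
10<17: swap(6,7), lo=7 mid=8 ⇒ 12 5 16 14 13 4 10 17 18 19
done. lo=7 hi=7; a=12 5 16 14 13 4 10 17 18 19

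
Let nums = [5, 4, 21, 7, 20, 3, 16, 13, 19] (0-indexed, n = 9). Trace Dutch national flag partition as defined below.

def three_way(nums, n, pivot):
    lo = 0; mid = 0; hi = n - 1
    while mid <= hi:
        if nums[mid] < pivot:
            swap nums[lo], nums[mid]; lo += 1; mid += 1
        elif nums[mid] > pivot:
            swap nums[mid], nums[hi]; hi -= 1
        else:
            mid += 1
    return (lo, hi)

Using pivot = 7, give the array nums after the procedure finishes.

pivot = 7; lo=0, mid=0, hi=8
nums[mid]=5<7: swap nums[0],nums[0]; lo=1,mid=1 → [5, 4, 21, 7, 20, 3, 16, 13, 19]
nums[mid]=4<7: swap nums[1],nums[1]; lo=2,mid=2 → [5, 4, 21, 7, 20, 3, 16, 13, 19]
nums[mid]=21>7: swap nums[2],nums[8]; hi=7 → [5, 4, 19, 7, 20, 3, 16, 13, 21]
nums[mid]=19>7: swap nums[2],nums[7]; hi=6 → [5, 4, 13, 7, 20, 3, 16, 19, 21]
nums[mid]=13>7: swap nums[2],nums[6]; hi=5 → [5, 4, 16, 7, 20, 3, 13, 19, 21]
nums[mid]=16>7: swap nums[2],nums[5]; hi=4 → [5, 4, 3, 7, 20, 16, 13, 19, 21]
nums[mid]=3<7: swap nums[2],nums[2]; lo=3,mid=3 → [5, 4, 3, 7, 20, 16, 13, 19, 21]
nums[mid]=7=7: mid=4
nums[mid]=20>7: swap nums[4],nums[4]; hi=3 → [5, 4, 3, 7, 20, 16, 13, 19, 21]
end: lo=3, hi=3; nums = [5, 4, 3, 7, 20, 16, 13, 19, 21]

[5, 4, 3, 7, 20, 16, 13, 19, 21]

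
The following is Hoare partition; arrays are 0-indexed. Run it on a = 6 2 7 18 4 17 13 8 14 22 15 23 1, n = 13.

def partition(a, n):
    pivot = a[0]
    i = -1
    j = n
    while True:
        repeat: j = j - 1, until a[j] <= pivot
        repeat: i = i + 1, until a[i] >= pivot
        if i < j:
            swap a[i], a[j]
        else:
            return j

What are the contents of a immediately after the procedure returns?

1 2 4 18 7 17 13 8 14 22 15 23 6

pivot = a[0] = 6; i = -1, j = 13
j→12 (a[12]=1≤6), i→0 (a[0]=6≥6); i<j, swap → 1 2 7 18 4 17 13 8 14 22 15 23 6
j→4 (a[4]=4≤6), i→2 (a[2]=7≥6); i<j, swap → 1 2 4 18 7 17 13 8 14 22 15 23 6
j→2, i→3; i≥j, return j=2. a = 1 2 4 18 7 17 13 8 14 22 15 23 6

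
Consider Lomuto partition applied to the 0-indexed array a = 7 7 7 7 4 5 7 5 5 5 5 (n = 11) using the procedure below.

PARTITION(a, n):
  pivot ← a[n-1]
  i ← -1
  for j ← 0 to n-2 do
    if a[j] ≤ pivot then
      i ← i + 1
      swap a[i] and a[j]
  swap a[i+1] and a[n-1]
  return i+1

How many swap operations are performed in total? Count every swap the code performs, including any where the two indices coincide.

pivot=5, i=-1
j=0: 7>5, skip
j=1: 7>5, skip
j=2: 7>5, skip
j=3: 7>5, skip
j=4: 4≤5, i=0, swap(0,4) ⇒ 4 7 7 7 7 5 7 5 5 5 5
j=5: 5≤5, i=1, swap(1,5) ⇒ 4 5 7 7 7 7 7 5 5 5 5
j=6: 7>5, skip
j=7: 5≤5, i=2, swap(2,7) ⇒ 4 5 5 7 7 7 7 7 5 5 5
j=8: 5≤5, i=3, swap(3,8) ⇒ 4 5 5 5 7 7 7 7 7 5 5
j=9: 5≤5, i=4, swap(4,9) ⇒ 4 5 5 5 5 7 7 7 7 7 5
swap(5,10) ⇒ 4 5 5 5 5 5 7 7 7 7 7; return 5

6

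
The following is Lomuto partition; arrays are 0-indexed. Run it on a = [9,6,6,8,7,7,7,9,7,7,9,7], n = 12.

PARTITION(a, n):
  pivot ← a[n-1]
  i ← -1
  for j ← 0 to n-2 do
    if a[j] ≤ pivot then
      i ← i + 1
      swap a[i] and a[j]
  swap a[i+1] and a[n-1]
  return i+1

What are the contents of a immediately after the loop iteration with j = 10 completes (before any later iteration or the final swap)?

pivot = a[11] = 7; i = -1
j=0: a[0]=9 > 7 → no swap
j=1: a[1]=6 ≤ 7 → i=0, swap a[0],a[1] → [6,9,6,8,7,7,7,9,7,7,9,7]
j=2: a[2]=6 ≤ 7 → i=1, swap a[1],a[2] → [6,6,9,8,7,7,7,9,7,7,9,7]
j=3: a[3]=8 > 7 → no swap
j=4: a[4]=7 ≤ 7 → i=2, swap a[2],a[4] → [6,6,7,8,9,7,7,9,7,7,9,7]
j=5: a[5]=7 ≤ 7 → i=3, swap a[3],a[5] → [6,6,7,7,9,8,7,9,7,7,9,7]
j=6: a[6]=7 ≤ 7 → i=4, swap a[4],a[6] → [6,6,7,7,7,8,9,9,7,7,9,7]
j=7: a[7]=9 > 7 → no swap
j=8: a[8]=7 ≤ 7 → i=5, swap a[5],a[8] → [6,6,7,7,7,7,9,9,8,7,9,7]
j=9: a[9]=7 ≤ 7 → i=6, swap a[6],a[9] → [6,6,7,7,7,7,7,9,8,9,9,7]
j=10: a[10]=9 > 7 → no swap
(after j=10) a = [6,6,7,7,7,7,7,9,8,9,9,7]

[6,6,7,7,7,7,7,9,8,9,9,7]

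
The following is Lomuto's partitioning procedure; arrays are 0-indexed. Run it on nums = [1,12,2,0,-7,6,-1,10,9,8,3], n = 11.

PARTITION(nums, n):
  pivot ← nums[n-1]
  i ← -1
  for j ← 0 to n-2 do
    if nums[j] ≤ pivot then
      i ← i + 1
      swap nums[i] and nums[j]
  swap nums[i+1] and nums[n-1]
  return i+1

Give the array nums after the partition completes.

pivot = nums[10] = 3; i = -1
j=0: nums[0]=1 ≤ 3 → i=0, swap nums[0],nums[0] (no change) → [1,12,2,0,-7,6,-1,10,9,8,3]
j=1: nums[1]=12 > 3 → no swap
j=2: nums[2]=2 ≤ 3 → i=1, swap nums[1],nums[2] → [1,2,12,0,-7,6,-1,10,9,8,3]
j=3: nums[3]=0 ≤ 3 → i=2, swap nums[2],nums[3] → [1,2,0,12,-7,6,-1,10,9,8,3]
j=4: nums[4]=-7 ≤ 3 → i=3, swap nums[3],nums[4] → [1,2,0,-7,12,6,-1,10,9,8,3]
j=5: nums[5]=6 > 3 → no swap
j=6: nums[6]=-1 ≤ 3 → i=4, swap nums[4],nums[6] → [1,2,0,-7,-1,6,12,10,9,8,3]
j=7: nums[7]=10 > 3 → no swap
j=8: nums[8]=9 > 3 → no swap
j=9: nums[9]=8 > 3 → no swap
final swap nums[5],nums[10] → [1,2,0,-7,-1,3,12,10,9,8,6]; return 5

[1,2,0,-7,-1,3,12,10,9,8,6]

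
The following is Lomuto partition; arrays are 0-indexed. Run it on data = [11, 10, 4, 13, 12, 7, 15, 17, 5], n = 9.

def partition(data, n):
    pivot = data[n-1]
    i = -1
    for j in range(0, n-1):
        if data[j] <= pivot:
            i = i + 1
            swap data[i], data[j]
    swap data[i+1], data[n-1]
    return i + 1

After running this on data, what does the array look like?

pivot = data[8] = 5; i = -1
j=0: data[0]=11 > 5 → no swap
j=1: data[1]=10 > 5 → no swap
j=2: data[2]=4 ≤ 5 → i=0, swap data[0],data[2] → [4, 10, 11, 13, 12, 7, 15, 17, 5]
j=3: data[3]=13 > 5 → no swap
j=4: data[4]=12 > 5 → no swap
j=5: data[5]=7 > 5 → no swap
j=6: data[6]=15 > 5 → no swap
j=7: data[7]=17 > 5 → no swap
final swap data[1],data[8] → [4, 5, 11, 13, 12, 7, 15, 17, 10]; return 1

[4, 5, 11, 13, 12, 7, 15, 17, 10]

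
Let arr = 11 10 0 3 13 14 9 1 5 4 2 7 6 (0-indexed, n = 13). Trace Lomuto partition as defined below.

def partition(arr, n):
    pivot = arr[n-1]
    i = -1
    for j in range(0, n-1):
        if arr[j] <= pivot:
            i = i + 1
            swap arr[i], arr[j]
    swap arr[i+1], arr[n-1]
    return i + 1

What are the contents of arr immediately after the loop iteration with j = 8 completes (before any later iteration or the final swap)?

0 3 1 5 13 14 9 11 10 4 2 7 6

pivot=6, i=-1
j=0: 11>6, skip
j=1: 10>6, skip
j=2: 0≤6, i=0, swap(0,2) ⇒ 0 10 11 3 13 14 9 1 5 4 2 7 6
j=3: 3≤6, i=1, swap(1,3) ⇒ 0 3 11 10 13 14 9 1 5 4 2 7 6
j=4: 13>6, skip
j=5: 14>6, skip
j=6: 9>6, skip
j=7: 1≤6, i=2, swap(2,7) ⇒ 0 3 1 10 13 14 9 11 5 4 2 7 6
j=8: 5≤6, i=3, swap(3,8) ⇒ 0 3 1 5 13 14 9 11 10 4 2 7 6
(after j=8) arr = 0 3 1 5 13 14 9 11 10 4 2 7 6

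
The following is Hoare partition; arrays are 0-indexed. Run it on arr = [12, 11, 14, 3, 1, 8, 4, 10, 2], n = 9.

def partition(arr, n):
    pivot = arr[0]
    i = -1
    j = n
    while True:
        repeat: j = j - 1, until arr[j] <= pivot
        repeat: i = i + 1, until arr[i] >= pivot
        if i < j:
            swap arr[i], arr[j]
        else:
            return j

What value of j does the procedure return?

6

pivot = arr[0] = 12; i = -1, j = 9
j→8 (arr[8]=2≤12), i→0 (arr[0]=12≥12); i<j, swap → [2, 11, 14, 3, 1, 8, 4, 10, 12]
j→7 (arr[7]=10≤12), i→2 (arr[2]=14≥12); i<j, swap → [2, 11, 10, 3, 1, 8, 4, 14, 12]
j→6, i→7; i≥j, return j=6. arr = [2, 11, 10, 3, 1, 8, 4, 14, 12]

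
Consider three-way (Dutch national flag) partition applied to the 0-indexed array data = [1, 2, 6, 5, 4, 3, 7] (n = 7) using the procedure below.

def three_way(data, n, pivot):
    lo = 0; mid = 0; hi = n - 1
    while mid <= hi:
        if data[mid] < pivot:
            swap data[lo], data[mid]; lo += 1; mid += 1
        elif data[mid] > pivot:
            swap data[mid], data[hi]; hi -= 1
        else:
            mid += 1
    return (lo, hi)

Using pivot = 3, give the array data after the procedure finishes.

[1, 2, 3, 4, 5, 7, 6]

pivot = 3; lo=0, mid=0, hi=6
data[mid]=1<3: swap data[0],data[0]; lo=1,mid=1 → [1, 2, 6, 5, 4, 3, 7]
data[mid]=2<3: swap data[1],data[1]; lo=2,mid=2 → [1, 2, 6, 5, 4, 3, 7]
data[mid]=6>3: swap data[2],data[6]; hi=5 → [1, 2, 7, 5, 4, 3, 6]
data[mid]=7>3: swap data[2],data[5]; hi=4 → [1, 2, 3, 5, 4, 7, 6]
data[mid]=3=3: mid=3
data[mid]=5>3: swap data[3],data[4]; hi=3 → [1, 2, 3, 4, 5, 7, 6]
data[mid]=4>3: swap data[3],data[3]; hi=2 → [1, 2, 3, 4, 5, 7, 6]
end: lo=2, hi=2; data = [1, 2, 3, 4, 5, 7, 6]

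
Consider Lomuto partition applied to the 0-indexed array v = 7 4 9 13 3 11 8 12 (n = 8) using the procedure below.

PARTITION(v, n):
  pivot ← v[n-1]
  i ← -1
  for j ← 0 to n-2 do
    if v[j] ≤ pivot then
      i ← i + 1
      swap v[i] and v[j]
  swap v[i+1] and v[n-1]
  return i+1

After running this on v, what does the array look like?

pivot=12, i=-1
j=0: 7≤12, i=0, swap(0,0) ⇒ 7 4 9 13 3 11 8 12
j=1: 4≤12, i=1, swap(1,1) ⇒ 7 4 9 13 3 11 8 12
j=2: 9≤12, i=2, swap(2,2) ⇒ 7 4 9 13 3 11 8 12
j=3: 13>12, skip
j=4: 3≤12, i=3, swap(3,4) ⇒ 7 4 9 3 13 11 8 12
j=5: 11≤12, i=4, swap(4,5) ⇒ 7 4 9 3 11 13 8 12
j=6: 8≤12, i=5, swap(5,6) ⇒ 7 4 9 3 11 8 13 12
swap(6,7) ⇒ 7 4 9 3 11 8 12 13; return 6

7 4 9 3 11 8 12 13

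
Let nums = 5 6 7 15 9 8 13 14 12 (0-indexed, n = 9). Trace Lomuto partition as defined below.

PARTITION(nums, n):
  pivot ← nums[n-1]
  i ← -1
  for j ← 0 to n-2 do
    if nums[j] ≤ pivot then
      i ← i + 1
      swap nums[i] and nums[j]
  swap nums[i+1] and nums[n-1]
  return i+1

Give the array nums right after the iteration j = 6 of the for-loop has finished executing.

pivot=12, i=-1
j=0: 5≤12, i=0, swap(0,0) ⇒ 5 6 7 15 9 8 13 14 12
j=1: 6≤12, i=1, swap(1,1) ⇒ 5 6 7 15 9 8 13 14 12
j=2: 7≤12, i=2, swap(2,2) ⇒ 5 6 7 15 9 8 13 14 12
j=3: 15>12, skip
j=4: 9≤12, i=3, swap(3,4) ⇒ 5 6 7 9 15 8 13 14 12
j=5: 8≤12, i=4, swap(4,5) ⇒ 5 6 7 9 8 15 13 14 12
j=6: 13>12, skip
(after j=6) nums = 5 6 7 9 8 15 13 14 12

5 6 7 9 8 15 13 14 12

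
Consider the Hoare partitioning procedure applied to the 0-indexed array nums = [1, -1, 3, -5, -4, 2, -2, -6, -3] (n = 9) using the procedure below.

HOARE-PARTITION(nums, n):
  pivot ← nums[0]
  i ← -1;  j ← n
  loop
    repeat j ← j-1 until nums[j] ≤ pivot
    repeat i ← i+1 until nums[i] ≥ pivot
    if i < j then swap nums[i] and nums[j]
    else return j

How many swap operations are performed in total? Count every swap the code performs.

pivot=1
j stops at 8 (-3), i stops at 0 (1); swap ⇒ [-3, -1, 3, -5, -4, 2, -2, -6, 1]
j stops at 7 (-6), i stops at 2 (3); swap ⇒ [-3, -1, -6, -5, -4, 2, -2, 3, 1]
j stops at 6 (-2), i stops at 5 (2); swap ⇒ [-3, -1, -6, -5, -4, -2, 2, 3, 1]
j stops at 5, i stops at 6; i≥j ⇒ return 5. nums=[-3, -1, -6, -5, -4, -2, 2, 3, 1]

3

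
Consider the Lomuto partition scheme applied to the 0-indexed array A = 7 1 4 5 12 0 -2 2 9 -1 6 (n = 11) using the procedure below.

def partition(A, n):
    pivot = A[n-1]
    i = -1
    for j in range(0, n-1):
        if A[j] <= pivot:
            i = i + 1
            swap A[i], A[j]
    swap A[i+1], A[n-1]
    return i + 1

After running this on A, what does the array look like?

1 4 5 0 -2 2 -1 6 9 12 7

pivot=6, i=-1
j=0: 7>6, skip
j=1: 1≤6, i=0, swap(0,1) ⇒ 1 7 4 5 12 0 -2 2 9 -1 6
j=2: 4≤6, i=1, swap(1,2) ⇒ 1 4 7 5 12 0 -2 2 9 -1 6
j=3: 5≤6, i=2, swap(2,3) ⇒ 1 4 5 7 12 0 -2 2 9 -1 6
j=4: 12>6, skip
j=5: 0≤6, i=3, swap(3,5) ⇒ 1 4 5 0 12 7 -2 2 9 -1 6
j=6: -2≤6, i=4, swap(4,6) ⇒ 1 4 5 0 -2 7 12 2 9 -1 6
j=7: 2≤6, i=5, swap(5,7) ⇒ 1 4 5 0 -2 2 12 7 9 -1 6
j=8: 9>6, skip
j=9: -1≤6, i=6, swap(6,9) ⇒ 1 4 5 0 -2 2 -1 7 9 12 6
swap(7,10) ⇒ 1 4 5 0 -2 2 -1 6 9 12 7; return 7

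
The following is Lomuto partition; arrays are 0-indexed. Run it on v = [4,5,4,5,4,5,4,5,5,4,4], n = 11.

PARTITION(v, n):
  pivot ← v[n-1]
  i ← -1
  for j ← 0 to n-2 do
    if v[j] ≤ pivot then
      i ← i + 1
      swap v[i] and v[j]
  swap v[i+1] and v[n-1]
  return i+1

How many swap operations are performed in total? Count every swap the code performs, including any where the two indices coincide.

6

pivot=4, i=-1
j=0: 4≤4, i=0, swap(0,0) ⇒ [4,5,4,5,4,5,4,5,5,4,4]
j=1: 5>4, skip
j=2: 4≤4, i=1, swap(1,2) ⇒ [4,4,5,5,4,5,4,5,5,4,4]
j=3: 5>4, skip
j=4: 4≤4, i=2, swap(2,4) ⇒ [4,4,4,5,5,5,4,5,5,4,4]
j=5: 5>4, skip
j=6: 4≤4, i=3, swap(3,6) ⇒ [4,4,4,4,5,5,5,5,5,4,4]
j=7: 5>4, skip
j=8: 5>4, skip
j=9: 4≤4, i=4, swap(4,9) ⇒ [4,4,4,4,4,5,5,5,5,5,4]
swap(5,10) ⇒ [4,4,4,4,4,4,5,5,5,5,5]; return 5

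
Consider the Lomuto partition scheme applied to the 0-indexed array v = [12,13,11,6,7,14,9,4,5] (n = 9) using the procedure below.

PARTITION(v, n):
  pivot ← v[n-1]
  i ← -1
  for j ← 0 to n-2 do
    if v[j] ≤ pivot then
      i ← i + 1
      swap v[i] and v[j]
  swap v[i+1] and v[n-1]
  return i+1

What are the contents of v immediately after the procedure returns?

pivot = v[8] = 5; i = -1
j=0: v[0]=12 > 5 → no swap
j=1: v[1]=13 > 5 → no swap
j=2: v[2]=11 > 5 → no swap
j=3: v[3]=6 > 5 → no swap
j=4: v[4]=7 > 5 → no swap
j=5: v[5]=14 > 5 → no swap
j=6: v[6]=9 > 5 → no swap
j=7: v[7]=4 ≤ 5 → i=0, swap v[0],v[7] → [4,13,11,6,7,14,9,12,5]
final swap v[1],v[8] → [4,5,11,6,7,14,9,12,13]; return 1

[4,5,11,6,7,14,9,12,13]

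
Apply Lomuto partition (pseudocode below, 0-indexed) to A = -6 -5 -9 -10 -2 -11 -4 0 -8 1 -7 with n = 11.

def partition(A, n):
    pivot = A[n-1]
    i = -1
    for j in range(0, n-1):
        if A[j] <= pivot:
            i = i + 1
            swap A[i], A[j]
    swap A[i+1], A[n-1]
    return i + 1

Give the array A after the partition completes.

pivot=-7, i=-1
j=0: -6>-7, skip
j=1: -5>-7, skip
j=2: -9≤-7, i=0, swap(0,2) ⇒ -9 -5 -6 -10 -2 -11 -4 0 -8 1 -7
j=3: -10≤-7, i=1, swap(1,3) ⇒ -9 -10 -6 -5 -2 -11 -4 0 -8 1 -7
j=4: -2>-7, skip
j=5: -11≤-7, i=2, swap(2,5) ⇒ -9 -10 -11 -5 -2 -6 -4 0 -8 1 -7
j=6: -4>-7, skip
j=7: 0>-7, skip
j=8: -8≤-7, i=3, swap(3,8) ⇒ -9 -10 -11 -8 -2 -6 -4 0 -5 1 -7
j=9: 1>-7, skip
swap(4,10) ⇒ -9 -10 -11 -8 -7 -6 -4 0 -5 1 -2; return 4

-9 -10 -11 -8 -7 -6 -4 0 -5 1 -2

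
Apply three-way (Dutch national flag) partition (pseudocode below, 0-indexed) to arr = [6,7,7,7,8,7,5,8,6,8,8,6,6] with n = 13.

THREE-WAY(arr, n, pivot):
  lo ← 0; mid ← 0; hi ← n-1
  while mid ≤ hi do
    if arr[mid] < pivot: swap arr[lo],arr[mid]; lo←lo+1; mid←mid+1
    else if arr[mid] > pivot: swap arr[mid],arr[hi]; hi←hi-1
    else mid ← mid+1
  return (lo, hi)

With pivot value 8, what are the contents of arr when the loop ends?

lo=0 mid=0 hi=12
6<8: swap(0,0), lo=1 mid=1 ⇒ [6,7,7,7,8,7,5,8,6,8,8,6,6]
7<8: swap(1,1), lo=2 mid=2 ⇒ [6,7,7,7,8,7,5,8,6,8,8,6,6]
7<8: swap(2,2), lo=3 mid=3 ⇒ [6,7,7,7,8,7,5,8,6,8,8,6,6]
7<8: swap(3,3), lo=4 mid=4 ⇒ [6,7,7,7,8,7,5,8,6,8,8,6,6]
8=8: mid=5
7<8: swap(4,5), lo=5 mid=6 ⇒ [6,7,7,7,7,8,5,8,6,8,8,6,6]
5<8: swap(5,6), lo=6 mid=7 ⇒ [6,7,7,7,7,5,8,8,6,8,8,6,6]
8=8: mid=8
6<8: swap(6,8), lo=7 mid=9 ⇒ [6,7,7,7,7,5,6,8,8,8,8,6,6]
8=8: mid=10
8=8: mid=11
6<8: swap(7,11), lo=8 mid=12 ⇒ [6,7,7,7,7,5,6,6,8,8,8,8,6]
6<8: swap(8,12), lo=9 mid=13 ⇒ [6,7,7,7,7,5,6,6,6,8,8,8,8]
done. lo=9 hi=12; arr=[6,7,7,7,7,5,6,6,6,8,8,8,8]

[6,7,7,7,7,5,6,6,6,8,8,8,8]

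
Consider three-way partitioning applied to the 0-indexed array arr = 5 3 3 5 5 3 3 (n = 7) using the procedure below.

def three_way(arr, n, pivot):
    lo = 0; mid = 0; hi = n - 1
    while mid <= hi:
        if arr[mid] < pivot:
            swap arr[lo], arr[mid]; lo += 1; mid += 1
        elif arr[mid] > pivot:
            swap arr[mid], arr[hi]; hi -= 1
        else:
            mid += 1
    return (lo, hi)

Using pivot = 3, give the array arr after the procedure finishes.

lo=0 mid=0 hi=6
5>3: swap(0,6), hi=5 ⇒ 3 3 3 5 5 3 5
3=3: mid=1
3=3: mid=2
3=3: mid=3
5>3: swap(3,5), hi=4 ⇒ 3 3 3 3 5 5 5
3=3: mid=4
5>3: swap(4,4), hi=3 ⇒ 3 3 3 3 5 5 5
done. lo=0 hi=3; arr=3 3 3 3 5 5 5

3 3 3 3 5 5 5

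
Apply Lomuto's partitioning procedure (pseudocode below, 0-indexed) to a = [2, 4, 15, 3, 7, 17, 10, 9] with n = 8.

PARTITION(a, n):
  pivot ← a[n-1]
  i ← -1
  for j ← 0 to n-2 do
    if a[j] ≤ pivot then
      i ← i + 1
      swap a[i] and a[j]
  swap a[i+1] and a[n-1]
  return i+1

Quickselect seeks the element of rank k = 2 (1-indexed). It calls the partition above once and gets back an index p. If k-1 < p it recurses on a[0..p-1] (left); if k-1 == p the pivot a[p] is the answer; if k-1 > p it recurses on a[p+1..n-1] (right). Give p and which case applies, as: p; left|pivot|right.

4; left

pivot = a[7] = 9; i = -1
j=0: a[0]=2 ≤ 9 → i=0, swap a[0],a[0] (no change) → [2, 4, 15, 3, 7, 17, 10, 9]
j=1: a[1]=4 ≤ 9 → i=1, swap a[1],a[1] (no change) → [2, 4, 15, 3, 7, 17, 10, 9]
j=2: a[2]=15 > 9 → no swap
j=3: a[3]=3 ≤ 9 → i=2, swap a[2],a[3] → [2, 4, 3, 15, 7, 17, 10, 9]
j=4: a[4]=7 ≤ 9 → i=3, swap a[3],a[4] → [2, 4, 3, 7, 15, 17, 10, 9]
j=5: a[5]=17 > 9 → no swap
j=6: a[6]=10 > 9 → no swap
final swap a[4],a[7] → [2, 4, 3, 7, 9, 17, 10, 15]; return 4
p = 4; k-1 = 1 < 4 ⇒ left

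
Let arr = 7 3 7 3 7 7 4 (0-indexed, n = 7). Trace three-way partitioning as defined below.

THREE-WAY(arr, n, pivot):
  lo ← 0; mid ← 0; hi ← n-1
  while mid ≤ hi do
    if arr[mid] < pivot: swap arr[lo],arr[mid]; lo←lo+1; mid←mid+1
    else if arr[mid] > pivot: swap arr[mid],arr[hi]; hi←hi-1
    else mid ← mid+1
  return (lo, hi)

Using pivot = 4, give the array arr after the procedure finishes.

lo=0 mid=0 hi=6
7>4: swap(0,6), hi=5 ⇒ 4 3 7 3 7 7 7
4=4: mid=1
3<4: swap(0,1), lo=1 mid=2 ⇒ 3 4 7 3 7 7 7
7>4: swap(2,5), hi=4 ⇒ 3 4 7 3 7 7 7
7>4: swap(2,4), hi=3 ⇒ 3 4 7 3 7 7 7
7>4: swap(2,3), hi=2 ⇒ 3 4 3 7 7 7 7
3<4: swap(1,2), lo=2 mid=3 ⇒ 3 3 4 7 7 7 7
done. lo=2 hi=2; arr=3 3 4 7 7 7 7

3 3 4 7 7 7 7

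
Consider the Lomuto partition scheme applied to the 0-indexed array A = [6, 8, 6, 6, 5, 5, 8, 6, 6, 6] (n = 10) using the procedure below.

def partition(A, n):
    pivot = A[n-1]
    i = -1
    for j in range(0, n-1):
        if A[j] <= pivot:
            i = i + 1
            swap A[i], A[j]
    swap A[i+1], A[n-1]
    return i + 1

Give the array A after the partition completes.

[6, 6, 6, 5, 5, 6, 6, 6, 8, 8]

pivot = A[9] = 6; i = -1
j=0: A[0]=6 ≤ 6 → i=0, swap A[0],A[0] (no change) → [6, 8, 6, 6, 5, 5, 8, 6, 6, 6]
j=1: A[1]=8 > 6 → no swap
j=2: A[2]=6 ≤ 6 → i=1, swap A[1],A[2] → [6, 6, 8, 6, 5, 5, 8, 6, 6, 6]
j=3: A[3]=6 ≤ 6 → i=2, swap A[2],A[3] → [6, 6, 6, 8, 5, 5, 8, 6, 6, 6]
j=4: A[4]=5 ≤ 6 → i=3, swap A[3],A[4] → [6, 6, 6, 5, 8, 5, 8, 6, 6, 6]
j=5: A[5]=5 ≤ 6 → i=4, swap A[4],A[5] → [6, 6, 6, 5, 5, 8, 8, 6, 6, 6]
j=6: A[6]=8 > 6 → no swap
j=7: A[7]=6 ≤ 6 → i=5, swap A[5],A[7] → [6, 6, 6, 5, 5, 6, 8, 8, 6, 6]
j=8: A[8]=6 ≤ 6 → i=6, swap A[6],A[8] → [6, 6, 6, 5, 5, 6, 6, 8, 8, 6]
final swap A[7],A[9] → [6, 6, 6, 5, 5, 6, 6, 6, 8, 8]; return 7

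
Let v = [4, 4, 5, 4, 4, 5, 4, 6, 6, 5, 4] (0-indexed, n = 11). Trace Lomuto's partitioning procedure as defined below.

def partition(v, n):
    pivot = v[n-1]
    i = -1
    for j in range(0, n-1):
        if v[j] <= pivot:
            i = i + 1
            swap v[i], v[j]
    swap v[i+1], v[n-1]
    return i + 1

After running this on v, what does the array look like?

[4, 4, 4, 4, 4, 4, 5, 6, 6, 5, 5]

pivot = v[10] = 4; i = -1
j=0: v[0]=4 ≤ 4 → i=0, swap v[0],v[0] (no change) → [4, 4, 5, 4, 4, 5, 4, 6, 6, 5, 4]
j=1: v[1]=4 ≤ 4 → i=1, swap v[1],v[1] (no change) → [4, 4, 5, 4, 4, 5, 4, 6, 6, 5, 4]
j=2: v[2]=5 > 4 → no swap
j=3: v[3]=4 ≤ 4 → i=2, swap v[2],v[3] → [4, 4, 4, 5, 4, 5, 4, 6, 6, 5, 4]
j=4: v[4]=4 ≤ 4 → i=3, swap v[3],v[4] → [4, 4, 4, 4, 5, 5, 4, 6, 6, 5, 4]
j=5: v[5]=5 > 4 → no swap
j=6: v[6]=4 ≤ 4 → i=4, swap v[4],v[6] → [4, 4, 4, 4, 4, 5, 5, 6, 6, 5, 4]
j=7: v[7]=6 > 4 → no swap
j=8: v[8]=6 > 4 → no swap
j=9: v[9]=5 > 4 → no swap
final swap v[5],v[10] → [4, 4, 4, 4, 4, 4, 5, 6, 6, 5, 5]; return 5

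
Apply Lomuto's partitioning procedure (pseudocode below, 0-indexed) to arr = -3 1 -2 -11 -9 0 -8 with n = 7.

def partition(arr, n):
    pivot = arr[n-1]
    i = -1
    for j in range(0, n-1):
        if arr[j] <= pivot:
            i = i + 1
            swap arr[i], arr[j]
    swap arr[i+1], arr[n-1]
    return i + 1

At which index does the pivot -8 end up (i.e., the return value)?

2

pivot = arr[6] = -8; i = -1
j=0: arr[0]=-3 > -8 → no swap
j=1: arr[1]=1 > -8 → no swap
j=2: arr[2]=-2 > -8 → no swap
j=3: arr[3]=-11 ≤ -8 → i=0, swap arr[0],arr[3] → -11 1 -2 -3 -9 0 -8
j=4: arr[4]=-9 ≤ -8 → i=1, swap arr[1],arr[4] → -11 -9 -2 -3 1 0 -8
j=5: arr[5]=0 > -8 → no swap
final swap arr[2],arr[6] → -11 -9 -8 -3 1 0 -2; return 2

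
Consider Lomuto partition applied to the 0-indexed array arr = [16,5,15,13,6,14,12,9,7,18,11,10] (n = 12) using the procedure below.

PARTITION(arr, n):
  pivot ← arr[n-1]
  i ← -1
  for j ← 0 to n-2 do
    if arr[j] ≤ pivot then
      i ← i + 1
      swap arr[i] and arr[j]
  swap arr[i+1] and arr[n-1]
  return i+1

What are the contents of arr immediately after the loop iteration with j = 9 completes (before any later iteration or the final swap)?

pivot = arr[11] = 10; i = -1
j=0: arr[0]=16 > 10 → no swap
j=1: arr[1]=5 ≤ 10 → i=0, swap arr[0],arr[1] → [5,16,15,13,6,14,12,9,7,18,11,10]
j=2: arr[2]=15 > 10 → no swap
j=3: arr[3]=13 > 10 → no swap
j=4: arr[4]=6 ≤ 10 → i=1, swap arr[1],arr[4] → [5,6,15,13,16,14,12,9,7,18,11,10]
j=5: arr[5]=14 > 10 → no swap
j=6: arr[6]=12 > 10 → no swap
j=7: arr[7]=9 ≤ 10 → i=2, swap arr[2],arr[7] → [5,6,9,13,16,14,12,15,7,18,11,10]
j=8: arr[8]=7 ≤ 10 → i=3, swap arr[3],arr[8] → [5,6,9,7,16,14,12,15,13,18,11,10]
j=9: arr[9]=18 > 10 → no swap
(after j=9) arr = [5,6,9,7,16,14,12,15,13,18,11,10]

[5,6,9,7,16,14,12,15,13,18,11,10]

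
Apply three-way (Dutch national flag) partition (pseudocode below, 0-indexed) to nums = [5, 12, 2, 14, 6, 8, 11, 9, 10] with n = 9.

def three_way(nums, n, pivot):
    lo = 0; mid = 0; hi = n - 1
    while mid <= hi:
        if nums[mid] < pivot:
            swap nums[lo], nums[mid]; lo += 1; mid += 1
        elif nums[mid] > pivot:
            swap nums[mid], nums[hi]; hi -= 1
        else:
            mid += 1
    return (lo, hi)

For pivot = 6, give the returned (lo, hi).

lo=0 mid=0 hi=8
5<6: swap(0,0), lo=1 mid=1 ⇒ [5, 12, 2, 14, 6, 8, 11, 9, 10]
12>6: swap(1,8), hi=7 ⇒ [5, 10, 2, 14, 6, 8, 11, 9, 12]
10>6: swap(1,7), hi=6 ⇒ [5, 9, 2, 14, 6, 8, 11, 10, 12]
9>6: swap(1,6), hi=5 ⇒ [5, 11, 2, 14, 6, 8, 9, 10, 12]
11>6: swap(1,5), hi=4 ⇒ [5, 8, 2, 14, 6, 11, 9, 10, 12]
8>6: swap(1,4), hi=3 ⇒ [5, 6, 2, 14, 8, 11, 9, 10, 12]
6=6: mid=2
2<6: swap(1,2), lo=2 mid=3 ⇒ [5, 2, 6, 14, 8, 11, 9, 10, 12]
14>6: swap(3,3), hi=2 ⇒ [5, 2, 6, 14, 8, 11, 9, 10, 12]
done. lo=2 hi=2; nums=[5, 2, 6, 14, 8, 11, 9, 10, 12]

(2, 2)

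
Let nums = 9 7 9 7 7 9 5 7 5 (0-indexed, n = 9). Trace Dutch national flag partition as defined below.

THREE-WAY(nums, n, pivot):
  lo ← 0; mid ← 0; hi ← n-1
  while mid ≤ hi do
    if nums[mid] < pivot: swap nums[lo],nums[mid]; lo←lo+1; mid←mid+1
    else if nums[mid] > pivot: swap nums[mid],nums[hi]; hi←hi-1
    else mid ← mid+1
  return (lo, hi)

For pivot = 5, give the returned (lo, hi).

(0, 1)

lo=0 mid=0 hi=8
9>5: swap(0,8), hi=7 ⇒ 5 7 9 7 7 9 5 7 9
5=5: mid=1
7>5: swap(1,7), hi=6 ⇒ 5 7 9 7 7 9 5 7 9
7>5: swap(1,6), hi=5 ⇒ 5 5 9 7 7 9 7 7 9
5=5: mid=2
9>5: swap(2,5), hi=4 ⇒ 5 5 9 7 7 9 7 7 9
9>5: swap(2,4), hi=3 ⇒ 5 5 7 7 9 9 7 7 9
7>5: swap(2,3), hi=2 ⇒ 5 5 7 7 9 9 7 7 9
7>5: swap(2,2), hi=1 ⇒ 5 5 7 7 9 9 7 7 9
done. lo=0 hi=1; nums=5 5 7 7 9 9 7 7 9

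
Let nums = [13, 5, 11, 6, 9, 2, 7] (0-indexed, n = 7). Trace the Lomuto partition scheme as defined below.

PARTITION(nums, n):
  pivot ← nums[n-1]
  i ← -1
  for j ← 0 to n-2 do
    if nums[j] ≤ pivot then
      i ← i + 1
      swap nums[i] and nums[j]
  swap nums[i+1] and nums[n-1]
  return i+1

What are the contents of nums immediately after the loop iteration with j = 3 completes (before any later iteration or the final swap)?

[5, 6, 11, 13, 9, 2, 7]

pivot = nums[6] = 7; i = -1
j=0: nums[0]=13 > 7 → no swap
j=1: nums[1]=5 ≤ 7 → i=0, swap nums[0],nums[1] → [5, 13, 11, 6, 9, 2, 7]
j=2: nums[2]=11 > 7 → no swap
j=3: nums[3]=6 ≤ 7 → i=1, swap nums[1],nums[3] → [5, 6, 11, 13, 9, 2, 7]
(after j=3) nums = [5, 6, 11, 13, 9, 2, 7]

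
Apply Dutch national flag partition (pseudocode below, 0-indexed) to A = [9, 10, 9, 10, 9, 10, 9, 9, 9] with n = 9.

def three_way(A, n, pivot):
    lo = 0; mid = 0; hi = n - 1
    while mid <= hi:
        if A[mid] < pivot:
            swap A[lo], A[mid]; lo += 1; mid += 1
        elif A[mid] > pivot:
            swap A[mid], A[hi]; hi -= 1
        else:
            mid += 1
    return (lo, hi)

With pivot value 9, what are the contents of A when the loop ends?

[9, 9, 9, 9, 9, 9, 10, 10, 10]

lo=0 mid=0 hi=8
9=9: mid=1
10>9: swap(1,8), hi=7 ⇒ [9, 9, 9, 10, 9, 10, 9, 9, 10]
9=9: mid=2
9=9: mid=3
10>9: swap(3,7), hi=6 ⇒ [9, 9, 9, 9, 9, 10, 9, 10, 10]
9=9: mid=4
9=9: mid=5
10>9: swap(5,6), hi=5 ⇒ [9, 9, 9, 9, 9, 9, 10, 10, 10]
9=9: mid=6
done. lo=0 hi=5; A=[9, 9, 9, 9, 9, 9, 10, 10, 10]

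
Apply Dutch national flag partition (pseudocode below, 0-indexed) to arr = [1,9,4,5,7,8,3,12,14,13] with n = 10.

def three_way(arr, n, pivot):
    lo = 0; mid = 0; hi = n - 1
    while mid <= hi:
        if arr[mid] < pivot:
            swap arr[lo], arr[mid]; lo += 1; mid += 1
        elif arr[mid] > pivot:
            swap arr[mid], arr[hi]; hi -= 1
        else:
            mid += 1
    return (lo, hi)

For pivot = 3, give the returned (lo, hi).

(1, 1)

lo=0 mid=0 hi=9
1<3: swap(0,0), lo=1 mid=1 ⇒ [1,9,4,5,7,8,3,12,14,13]
9>3: swap(1,9), hi=8 ⇒ [1,13,4,5,7,8,3,12,14,9]
13>3: swap(1,8), hi=7 ⇒ [1,14,4,5,7,8,3,12,13,9]
14>3: swap(1,7), hi=6 ⇒ [1,12,4,5,7,8,3,14,13,9]
12>3: swap(1,6), hi=5 ⇒ [1,3,4,5,7,8,12,14,13,9]
3=3: mid=2
4>3: swap(2,5), hi=4 ⇒ [1,3,8,5,7,4,12,14,13,9]
8>3: swap(2,4), hi=3 ⇒ [1,3,7,5,8,4,12,14,13,9]
7>3: swap(2,3), hi=2 ⇒ [1,3,5,7,8,4,12,14,13,9]
5>3: swap(2,2), hi=1 ⇒ [1,3,5,7,8,4,12,14,13,9]
done. lo=1 hi=1; arr=[1,3,5,7,8,4,12,14,13,9]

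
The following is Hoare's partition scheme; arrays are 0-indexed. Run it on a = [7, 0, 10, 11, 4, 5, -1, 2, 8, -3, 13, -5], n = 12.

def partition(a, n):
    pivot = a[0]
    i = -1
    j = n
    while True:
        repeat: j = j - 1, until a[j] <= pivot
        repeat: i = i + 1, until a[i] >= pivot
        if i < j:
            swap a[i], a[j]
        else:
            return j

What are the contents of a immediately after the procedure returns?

pivot = a[0] = 7; i = -1, j = 12
j→11 (a[11]=-5≤7), i→0 (a[0]=7≥7); i<j, swap → [-5, 0, 10, 11, 4, 5, -1, 2, 8, -3, 13, 7]
j→9 (a[9]=-3≤7), i→2 (a[2]=10≥7); i<j, swap → [-5, 0, -3, 11, 4, 5, -1, 2, 8, 10, 13, 7]
j→7 (a[7]=2≤7), i→3 (a[3]=11≥7); i<j, swap → [-5, 0, -3, 2, 4, 5, -1, 11, 8, 10, 13, 7]
j→6, i→7; i≥j, return j=6. a = [-5, 0, -3, 2, 4, 5, -1, 11, 8, 10, 13, 7]

[-5, 0, -3, 2, 4, 5, -1, 11, 8, 10, 13, 7]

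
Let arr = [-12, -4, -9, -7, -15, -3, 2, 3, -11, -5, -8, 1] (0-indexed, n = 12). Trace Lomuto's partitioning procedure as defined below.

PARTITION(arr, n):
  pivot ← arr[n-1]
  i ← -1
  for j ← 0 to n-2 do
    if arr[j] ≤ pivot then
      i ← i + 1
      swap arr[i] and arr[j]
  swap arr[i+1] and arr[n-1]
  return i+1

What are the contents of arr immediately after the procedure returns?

pivot = arr[11] = 1; i = -1
j=0: arr[0]=-12 ≤ 1 → i=0, swap arr[0],arr[0] (no change) → [-12, -4, -9, -7, -15, -3, 2, 3, -11, -5, -8, 1]
j=1: arr[1]=-4 ≤ 1 → i=1, swap arr[1],arr[1] (no change) → [-12, -4, -9, -7, -15, -3, 2, 3, -11, -5, -8, 1]
j=2: arr[2]=-9 ≤ 1 → i=2, swap arr[2],arr[2] (no change) → [-12, -4, -9, -7, -15, -3, 2, 3, -11, -5, -8, 1]
j=3: arr[3]=-7 ≤ 1 → i=3, swap arr[3],arr[3] (no change) → [-12, -4, -9, -7, -15, -3, 2, 3, -11, -5, -8, 1]
j=4: arr[4]=-15 ≤ 1 → i=4, swap arr[4],arr[4] (no change) → [-12, -4, -9, -7, -15, -3, 2, 3, -11, -5, -8, 1]
j=5: arr[5]=-3 ≤ 1 → i=5, swap arr[5],arr[5] (no change) → [-12, -4, -9, -7, -15, -3, 2, 3, -11, -5, -8, 1]
j=6: arr[6]=2 > 1 → no swap
j=7: arr[7]=3 > 1 → no swap
j=8: arr[8]=-11 ≤ 1 → i=6, swap arr[6],arr[8] → [-12, -4, -9, -7, -15, -3, -11, 3, 2, -5, -8, 1]
j=9: arr[9]=-5 ≤ 1 → i=7, swap arr[7],arr[9] → [-12, -4, -9, -7, -15, -3, -11, -5, 2, 3, -8, 1]
j=10: arr[10]=-8 ≤ 1 → i=8, swap arr[8],arr[10] → [-12, -4, -9, -7, -15, -3, -11, -5, -8, 3, 2, 1]
final swap arr[9],arr[11] → [-12, -4, -9, -7, -15, -3, -11, -5, -8, 1, 2, 3]; return 9

[-12, -4, -9, -7, -15, -3, -11, -5, -8, 1, 2, 3]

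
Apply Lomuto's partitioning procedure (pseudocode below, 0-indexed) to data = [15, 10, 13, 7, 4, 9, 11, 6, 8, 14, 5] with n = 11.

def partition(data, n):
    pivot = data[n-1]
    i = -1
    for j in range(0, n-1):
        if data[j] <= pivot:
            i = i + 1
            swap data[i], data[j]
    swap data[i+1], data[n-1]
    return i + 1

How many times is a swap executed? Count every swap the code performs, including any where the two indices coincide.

pivot = data[10] = 5; i = -1
j=0: data[0]=15 > 5 → no swap
j=1: data[1]=10 > 5 → no swap
j=2: data[2]=13 > 5 → no swap
j=3: data[3]=7 > 5 → no swap
j=4: data[4]=4 ≤ 5 → i=0, swap data[0],data[4] → [4, 10, 13, 7, 15, 9, 11, 6, 8, 14, 5]
j=5: data[5]=9 > 5 → no swap
j=6: data[6]=11 > 5 → no swap
j=7: data[7]=6 > 5 → no swap
j=8: data[8]=8 > 5 → no swap
j=9: data[9]=14 > 5 → no swap
final swap data[1],data[10] → [4, 5, 13, 7, 15, 9, 11, 6, 8, 14, 10]; return 1

2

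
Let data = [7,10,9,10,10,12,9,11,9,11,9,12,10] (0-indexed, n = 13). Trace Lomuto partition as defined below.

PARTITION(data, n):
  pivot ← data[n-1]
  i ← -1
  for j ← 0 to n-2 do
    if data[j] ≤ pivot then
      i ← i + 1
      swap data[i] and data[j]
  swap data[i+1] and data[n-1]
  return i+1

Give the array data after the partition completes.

[7,10,9,10,10,9,9,9,10,11,11,12,12]

pivot=10, i=-1
j=0: 7≤10, i=0, swap(0,0) ⇒ [7,10,9,10,10,12,9,11,9,11,9,12,10]
j=1: 10≤10, i=1, swap(1,1) ⇒ [7,10,9,10,10,12,9,11,9,11,9,12,10]
j=2: 9≤10, i=2, swap(2,2) ⇒ [7,10,9,10,10,12,9,11,9,11,9,12,10]
j=3: 10≤10, i=3, swap(3,3) ⇒ [7,10,9,10,10,12,9,11,9,11,9,12,10]
j=4: 10≤10, i=4, swap(4,4) ⇒ [7,10,9,10,10,12,9,11,9,11,9,12,10]
j=5: 12>10, skip
j=6: 9≤10, i=5, swap(5,6) ⇒ [7,10,9,10,10,9,12,11,9,11,9,12,10]
j=7: 11>10, skip
j=8: 9≤10, i=6, swap(6,8) ⇒ [7,10,9,10,10,9,9,11,12,11,9,12,10]
j=9: 11>10, skip
j=10: 9≤10, i=7, swap(7,10) ⇒ [7,10,9,10,10,9,9,9,12,11,11,12,10]
j=11: 12>10, skip
swap(8,12) ⇒ [7,10,9,10,10,9,9,9,10,11,11,12,12]; return 8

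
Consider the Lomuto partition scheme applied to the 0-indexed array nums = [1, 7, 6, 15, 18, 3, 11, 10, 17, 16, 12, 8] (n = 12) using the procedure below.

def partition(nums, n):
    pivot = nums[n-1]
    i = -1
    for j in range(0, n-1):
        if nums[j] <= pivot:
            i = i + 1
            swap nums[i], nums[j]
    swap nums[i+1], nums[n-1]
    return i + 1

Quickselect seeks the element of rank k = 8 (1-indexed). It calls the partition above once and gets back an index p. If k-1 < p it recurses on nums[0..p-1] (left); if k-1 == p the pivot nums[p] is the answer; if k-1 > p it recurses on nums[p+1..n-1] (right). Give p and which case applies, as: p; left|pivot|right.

4; right

pivot = nums[11] = 8; i = -1
j=0: nums[0]=1 ≤ 8 → i=0, swap nums[0],nums[0] (no change) → [1, 7, 6, 15, 18, 3, 11, 10, 17, 16, 12, 8]
j=1: nums[1]=7 ≤ 8 → i=1, swap nums[1],nums[1] (no change) → [1, 7, 6, 15, 18, 3, 11, 10, 17, 16, 12, 8]
j=2: nums[2]=6 ≤ 8 → i=2, swap nums[2],nums[2] (no change) → [1, 7, 6, 15, 18, 3, 11, 10, 17, 16, 12, 8]
j=3: nums[3]=15 > 8 → no swap
j=4: nums[4]=18 > 8 → no swap
j=5: nums[5]=3 ≤ 8 → i=3, swap nums[3],nums[5] → [1, 7, 6, 3, 18, 15, 11, 10, 17, 16, 12, 8]
j=6: nums[6]=11 > 8 → no swap
j=7: nums[7]=10 > 8 → no swap
j=8: nums[8]=17 > 8 → no swap
j=9: nums[9]=16 > 8 → no swap
j=10: nums[10]=12 > 8 → no swap
final swap nums[4],nums[11] → [1, 7, 6, 3, 8, 15, 11, 10, 17, 16, 12, 18]; return 4
p = 4; k-1 = 7 > 4 ⇒ right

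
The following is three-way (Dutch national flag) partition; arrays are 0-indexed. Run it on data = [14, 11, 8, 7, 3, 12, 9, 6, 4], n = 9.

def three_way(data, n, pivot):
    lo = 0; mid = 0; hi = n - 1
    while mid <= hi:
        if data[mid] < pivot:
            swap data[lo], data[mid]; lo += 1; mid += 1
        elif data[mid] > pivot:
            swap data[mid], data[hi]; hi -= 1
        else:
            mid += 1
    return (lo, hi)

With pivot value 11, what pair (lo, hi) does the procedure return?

lo=0 mid=0 hi=8
14>11: swap(0,8), hi=7 ⇒ [4, 11, 8, 7, 3, 12, 9, 6, 14]
4<11: swap(0,0), lo=1 mid=1 ⇒ [4, 11, 8, 7, 3, 12, 9, 6, 14]
11=11: mid=2
8<11: swap(1,2), lo=2 mid=3 ⇒ [4, 8, 11, 7, 3, 12, 9, 6, 14]
7<11: swap(2,3), lo=3 mid=4 ⇒ [4, 8, 7, 11, 3, 12, 9, 6, 14]
3<11: swap(3,4), lo=4 mid=5 ⇒ [4, 8, 7, 3, 11, 12, 9, 6, 14]
12>11: swap(5,7), hi=6 ⇒ [4, 8, 7, 3, 11, 6, 9, 12, 14]
6<11: swap(4,5), lo=5 mid=6 ⇒ [4, 8, 7, 3, 6, 11, 9, 12, 14]
9<11: swap(5,6), lo=6 mid=7 ⇒ [4, 8, 7, 3, 6, 9, 11, 12, 14]
done. lo=6 hi=6; data=[4, 8, 7, 3, 6, 9, 11, 12, 14]

(6, 6)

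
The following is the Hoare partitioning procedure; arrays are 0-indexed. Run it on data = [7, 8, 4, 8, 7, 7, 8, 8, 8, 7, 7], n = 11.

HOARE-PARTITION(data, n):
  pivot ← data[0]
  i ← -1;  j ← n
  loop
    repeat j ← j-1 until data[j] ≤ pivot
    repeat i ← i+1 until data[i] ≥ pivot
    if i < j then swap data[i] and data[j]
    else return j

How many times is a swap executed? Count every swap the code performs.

3

pivot = data[0] = 7; i = -1, j = 11
j→10 (data[10]=7≤7), i→0 (data[0]=7≥7); i<j, swap → [7, 8, 4, 8, 7, 7, 8, 8, 8, 7, 7]
j→9 (data[9]=7≤7), i→1 (data[1]=8≥7); i<j, swap → [7, 7, 4, 8, 7, 7, 8, 8, 8, 8, 7]
j→5 (data[5]=7≤7), i→3 (data[3]=8≥7); i<j, swap → [7, 7, 4, 7, 7, 8, 8, 8, 8, 8, 7]
j→4, i→4; i≥j, return j=4. data = [7, 7, 4, 7, 7, 8, 8, 8, 8, 8, 7]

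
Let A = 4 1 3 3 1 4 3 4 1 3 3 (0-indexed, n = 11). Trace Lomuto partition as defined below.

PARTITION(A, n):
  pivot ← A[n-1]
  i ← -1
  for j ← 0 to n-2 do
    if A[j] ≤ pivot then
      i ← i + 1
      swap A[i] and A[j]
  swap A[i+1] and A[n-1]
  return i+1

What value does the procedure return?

7

pivot = A[10] = 3; i = -1
j=0: A[0]=4 > 3 → no swap
j=1: A[1]=1 ≤ 3 → i=0, swap A[0],A[1] → 1 4 3 3 1 4 3 4 1 3 3
j=2: A[2]=3 ≤ 3 → i=1, swap A[1],A[2] → 1 3 4 3 1 4 3 4 1 3 3
j=3: A[3]=3 ≤ 3 → i=2, swap A[2],A[3] → 1 3 3 4 1 4 3 4 1 3 3
j=4: A[4]=1 ≤ 3 → i=3, swap A[3],A[4] → 1 3 3 1 4 4 3 4 1 3 3
j=5: A[5]=4 > 3 → no swap
j=6: A[6]=3 ≤ 3 → i=4, swap A[4],A[6] → 1 3 3 1 3 4 4 4 1 3 3
j=7: A[7]=4 > 3 → no swap
j=8: A[8]=1 ≤ 3 → i=5, swap A[5],A[8] → 1 3 3 1 3 1 4 4 4 3 3
j=9: A[9]=3 ≤ 3 → i=6, swap A[6],A[9] → 1 3 3 1 3 1 3 4 4 4 3
final swap A[7],A[10] → 1 3 3 1 3 1 3 3 4 4 4; return 7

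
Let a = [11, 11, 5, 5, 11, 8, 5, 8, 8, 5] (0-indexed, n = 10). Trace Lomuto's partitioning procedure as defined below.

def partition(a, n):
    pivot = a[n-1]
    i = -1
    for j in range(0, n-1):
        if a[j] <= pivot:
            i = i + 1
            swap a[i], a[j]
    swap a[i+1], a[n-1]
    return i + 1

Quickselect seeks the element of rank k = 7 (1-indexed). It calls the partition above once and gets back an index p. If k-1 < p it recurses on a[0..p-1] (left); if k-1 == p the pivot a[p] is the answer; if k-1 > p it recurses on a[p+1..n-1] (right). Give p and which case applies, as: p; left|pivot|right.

3; right

pivot = a[9] = 5; i = -1
j=0: a[0]=11 > 5 → no swap
j=1: a[1]=11 > 5 → no swap
j=2: a[2]=5 ≤ 5 → i=0, swap a[0],a[2] → [5, 11, 11, 5, 11, 8, 5, 8, 8, 5]
j=3: a[3]=5 ≤ 5 → i=1, swap a[1],a[3] → [5, 5, 11, 11, 11, 8, 5, 8, 8, 5]
j=4: a[4]=11 > 5 → no swap
j=5: a[5]=8 > 5 → no swap
j=6: a[6]=5 ≤ 5 → i=2, swap a[2],a[6] → [5, 5, 5, 11, 11, 8, 11, 8, 8, 5]
j=7: a[7]=8 > 5 → no swap
j=8: a[8]=8 > 5 → no swap
final swap a[3],a[9] → [5, 5, 5, 5, 11, 8, 11, 8, 8, 11]; return 3
p = 3; k-1 = 6 > 3 ⇒ right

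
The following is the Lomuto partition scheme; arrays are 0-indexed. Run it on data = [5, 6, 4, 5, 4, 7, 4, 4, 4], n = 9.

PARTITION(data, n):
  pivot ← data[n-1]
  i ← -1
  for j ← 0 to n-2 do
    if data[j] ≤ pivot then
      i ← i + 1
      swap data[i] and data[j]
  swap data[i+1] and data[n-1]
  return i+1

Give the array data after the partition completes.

pivot = data[8] = 4; i = -1
j=0: data[0]=5 > 4 → no swap
j=1: data[1]=6 > 4 → no swap
j=2: data[2]=4 ≤ 4 → i=0, swap data[0],data[2] → [4, 6, 5, 5, 4, 7, 4, 4, 4]
j=3: data[3]=5 > 4 → no swap
j=4: data[4]=4 ≤ 4 → i=1, swap data[1],data[4] → [4, 4, 5, 5, 6, 7, 4, 4, 4]
j=5: data[5]=7 > 4 → no swap
j=6: data[6]=4 ≤ 4 → i=2, swap data[2],data[6] → [4, 4, 4, 5, 6, 7, 5, 4, 4]
j=7: data[7]=4 ≤ 4 → i=3, swap data[3],data[7] → [4, 4, 4, 4, 6, 7, 5, 5, 4]
final swap data[4],data[8] → [4, 4, 4, 4, 4, 7, 5, 5, 6]; return 4

[4, 4, 4, 4, 4, 7, 5, 5, 6]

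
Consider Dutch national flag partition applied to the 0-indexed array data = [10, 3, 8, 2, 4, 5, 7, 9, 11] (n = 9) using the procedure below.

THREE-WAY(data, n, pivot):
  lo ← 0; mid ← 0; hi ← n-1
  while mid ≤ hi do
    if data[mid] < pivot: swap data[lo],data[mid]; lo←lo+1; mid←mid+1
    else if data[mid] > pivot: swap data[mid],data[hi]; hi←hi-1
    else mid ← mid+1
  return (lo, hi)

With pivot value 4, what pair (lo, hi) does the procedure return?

pivot = 4; lo=0, mid=0, hi=8
data[mid]=10>4: swap data[0],data[8]; hi=7 → [11, 3, 8, 2, 4, 5, 7, 9, 10]
data[mid]=11>4: swap data[0],data[7]; hi=6 → [9, 3, 8, 2, 4, 5, 7, 11, 10]
data[mid]=9>4: swap data[0],data[6]; hi=5 → [7, 3, 8, 2, 4, 5, 9, 11, 10]
data[mid]=7>4: swap data[0],data[5]; hi=4 → [5, 3, 8, 2, 4, 7, 9, 11, 10]
data[mid]=5>4: swap data[0],data[4]; hi=3 → [4, 3, 8, 2, 5, 7, 9, 11, 10]
data[mid]=4=4: mid=1
data[mid]=3<4: swap data[0],data[1]; lo=1,mid=2 → [3, 4, 8, 2, 5, 7, 9, 11, 10]
data[mid]=8>4: swap data[2],data[3]; hi=2 → [3, 4, 2, 8, 5, 7, 9, 11, 10]
data[mid]=2<4: swap data[1],data[2]; lo=2,mid=3 → [3, 2, 4, 8, 5, 7, 9, 11, 10]
end: lo=2, hi=2; data = [3, 2, 4, 8, 5, 7, 9, 11, 10]

(2, 2)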